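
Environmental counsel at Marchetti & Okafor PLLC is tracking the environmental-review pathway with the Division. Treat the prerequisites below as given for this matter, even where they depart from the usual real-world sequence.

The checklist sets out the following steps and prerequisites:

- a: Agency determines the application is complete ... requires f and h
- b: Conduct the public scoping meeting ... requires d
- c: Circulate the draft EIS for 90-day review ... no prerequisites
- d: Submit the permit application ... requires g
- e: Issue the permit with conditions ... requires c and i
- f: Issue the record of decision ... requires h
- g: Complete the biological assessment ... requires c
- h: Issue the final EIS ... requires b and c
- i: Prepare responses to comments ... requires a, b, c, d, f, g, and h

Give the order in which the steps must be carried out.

c g d b h f a i e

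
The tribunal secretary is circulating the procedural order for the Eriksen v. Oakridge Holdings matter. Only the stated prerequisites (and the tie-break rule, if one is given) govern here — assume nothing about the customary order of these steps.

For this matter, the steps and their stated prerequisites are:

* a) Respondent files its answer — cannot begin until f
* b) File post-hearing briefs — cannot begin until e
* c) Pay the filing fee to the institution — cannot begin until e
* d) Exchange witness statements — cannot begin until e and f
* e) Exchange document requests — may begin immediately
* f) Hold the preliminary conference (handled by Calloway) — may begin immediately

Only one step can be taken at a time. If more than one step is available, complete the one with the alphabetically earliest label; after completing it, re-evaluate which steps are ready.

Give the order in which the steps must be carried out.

e, b, c, f, a, d

e and f have no prerequisites; e has the earlier label, so e is first.
Ready: b, c and f. b has the earlier label → b.
Now c and f have their prerequisites met. c has the earlier label, so c next.
That leaves f as the only ready step → f.
a and d are both available; a has the earlier label → a.
Next only d has its prerequisites met → d.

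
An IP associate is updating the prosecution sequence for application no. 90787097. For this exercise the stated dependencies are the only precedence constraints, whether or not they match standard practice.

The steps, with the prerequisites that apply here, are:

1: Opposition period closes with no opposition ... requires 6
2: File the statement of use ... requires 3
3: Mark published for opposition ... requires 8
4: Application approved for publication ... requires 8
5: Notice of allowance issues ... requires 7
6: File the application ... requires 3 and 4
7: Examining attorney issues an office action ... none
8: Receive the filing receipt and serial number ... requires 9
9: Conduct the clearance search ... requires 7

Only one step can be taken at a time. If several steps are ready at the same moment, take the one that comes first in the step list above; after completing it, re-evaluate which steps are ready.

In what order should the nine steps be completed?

7 is the only step with nothing outstanding, so it goes first.
Now 5 and 9 have their prerequisites met. 5 is listed earlier, so 5 next.
Next only 9 has its prerequisites met → 9.
8 is the only step now ready → 8.
Now 3 and 4 have their prerequisites met. 3 is listed earlier, so 3 next.
Now 2 and 4 have their prerequisites met. 2 is listed earlier, so 2 next.
Next only 4 has its prerequisites met → 4.
6 needed 3 and 4, now all done → 6.
1 needed 6, now all done → 1.

7, 5, 9, 8, 3, 2, 4, 6, 1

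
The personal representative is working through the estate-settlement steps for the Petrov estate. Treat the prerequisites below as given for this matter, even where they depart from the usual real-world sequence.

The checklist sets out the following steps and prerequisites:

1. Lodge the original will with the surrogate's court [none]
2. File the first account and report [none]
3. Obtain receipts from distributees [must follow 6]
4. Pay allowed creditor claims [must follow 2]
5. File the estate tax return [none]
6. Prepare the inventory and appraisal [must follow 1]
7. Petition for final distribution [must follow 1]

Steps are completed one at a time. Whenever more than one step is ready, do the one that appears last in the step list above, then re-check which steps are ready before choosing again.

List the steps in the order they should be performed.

Nothing is required for 5, 2 and 1. 5 is listed later → 5 first.
2 and 1 are both available; 2 is listed later → 2.
4 and 1 are both available; 4 is listed later → 4.
Next only 1 has its prerequisites met → 1.
Now 7 and 6 have their prerequisites met. 7 is listed later, so 7 next.
6 needed 1, now all done → 6.
3 needed 6, now all done → 3.

5, 2, 4, 1, 7, 6, 3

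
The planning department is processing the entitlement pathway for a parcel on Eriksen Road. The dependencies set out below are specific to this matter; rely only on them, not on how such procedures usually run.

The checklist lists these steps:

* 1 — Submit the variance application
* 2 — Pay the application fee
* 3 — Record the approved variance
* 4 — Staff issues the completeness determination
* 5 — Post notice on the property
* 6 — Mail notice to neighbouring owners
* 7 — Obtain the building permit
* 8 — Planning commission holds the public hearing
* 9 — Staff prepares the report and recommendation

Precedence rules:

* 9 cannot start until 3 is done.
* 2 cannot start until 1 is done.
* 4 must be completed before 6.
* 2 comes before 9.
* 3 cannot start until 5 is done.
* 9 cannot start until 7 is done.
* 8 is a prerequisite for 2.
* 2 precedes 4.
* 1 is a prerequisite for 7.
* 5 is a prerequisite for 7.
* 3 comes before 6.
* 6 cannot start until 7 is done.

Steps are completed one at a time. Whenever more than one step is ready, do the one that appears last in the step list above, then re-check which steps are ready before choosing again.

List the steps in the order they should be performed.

8 → 5 → 3 → 1 → 7 → 2 → 9 → 4 → 6

Nothing is required for 8, 5 and 1. 8 is listed later → 8 first.
Ready: 5 and 1. 5 is listed later → 5.
3 and 1 are both available; 3 is listed later → 3.
1 is the only step now ready → 1.
Ready: 7 and 2. 7 is listed later → 7.
2 needed 8 and 1, now all done → 2.
Now 9 and 4 have their prerequisites met. 9 is listed later, so 9 next.
4 needed 2, now all done → 4.
6 is the only step now ready → 6.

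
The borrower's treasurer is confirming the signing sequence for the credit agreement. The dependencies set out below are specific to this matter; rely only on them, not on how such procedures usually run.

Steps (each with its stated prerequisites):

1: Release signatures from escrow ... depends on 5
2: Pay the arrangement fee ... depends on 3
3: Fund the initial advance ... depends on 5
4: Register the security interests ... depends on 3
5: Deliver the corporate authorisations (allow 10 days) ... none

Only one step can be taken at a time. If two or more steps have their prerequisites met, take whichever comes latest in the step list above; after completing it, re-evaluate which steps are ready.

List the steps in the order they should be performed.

5 → 3 → 4 → 2 → 1

5 has no prerequisites → 5 first.
Ready: 3 and 1. 3 is listed later → 3.
4 and 2 now also ready, so the ready set is {4, 2, 1}; 4 is listed later → 4.
2 and 1 are both available; 2 is listed later → 2.
1 needed 5, now all done → 1.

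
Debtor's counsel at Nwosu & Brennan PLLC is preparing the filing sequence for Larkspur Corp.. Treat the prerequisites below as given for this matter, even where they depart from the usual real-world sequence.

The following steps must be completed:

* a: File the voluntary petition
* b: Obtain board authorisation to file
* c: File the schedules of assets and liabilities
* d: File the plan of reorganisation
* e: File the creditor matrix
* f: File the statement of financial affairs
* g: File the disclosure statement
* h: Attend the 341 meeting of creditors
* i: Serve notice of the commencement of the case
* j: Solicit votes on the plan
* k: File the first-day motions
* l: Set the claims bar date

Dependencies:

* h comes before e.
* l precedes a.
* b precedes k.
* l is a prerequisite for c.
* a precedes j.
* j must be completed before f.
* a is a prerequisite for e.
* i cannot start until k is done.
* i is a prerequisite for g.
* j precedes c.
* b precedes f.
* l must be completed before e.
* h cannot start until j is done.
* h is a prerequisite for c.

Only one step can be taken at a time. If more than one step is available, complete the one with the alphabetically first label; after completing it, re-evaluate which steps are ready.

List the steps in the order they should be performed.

Nothing is required for b, d and l. b has the earlier label → b first.
Ready: d, k and l. d has the earlier label → d.
Now k and l have their prerequisites met. k has the earlier label, so k next.
Ready: i and l. i has the earlier label → i.
Now g and l have their prerequisites met. g has the earlier label, so g next.
Next only l has its prerequisites met → l.
a needed l, now all done → a.
Next only j has its prerequisites met → j.
Ready: f and h. f has the earlier label → f.
That leaves h as the only ready step → h.
Ready: c and e. c has the earlier label → c.
That leaves e as the only ready step → e.

b d k i g l a j f h c e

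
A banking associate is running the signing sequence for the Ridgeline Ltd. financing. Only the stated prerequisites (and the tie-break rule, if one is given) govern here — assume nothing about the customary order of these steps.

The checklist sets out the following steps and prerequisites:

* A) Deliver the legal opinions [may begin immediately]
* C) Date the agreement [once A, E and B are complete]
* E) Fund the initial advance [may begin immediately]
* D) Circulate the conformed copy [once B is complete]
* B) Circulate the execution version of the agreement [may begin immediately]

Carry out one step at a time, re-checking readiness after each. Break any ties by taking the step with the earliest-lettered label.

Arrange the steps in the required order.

A, B, D, E, C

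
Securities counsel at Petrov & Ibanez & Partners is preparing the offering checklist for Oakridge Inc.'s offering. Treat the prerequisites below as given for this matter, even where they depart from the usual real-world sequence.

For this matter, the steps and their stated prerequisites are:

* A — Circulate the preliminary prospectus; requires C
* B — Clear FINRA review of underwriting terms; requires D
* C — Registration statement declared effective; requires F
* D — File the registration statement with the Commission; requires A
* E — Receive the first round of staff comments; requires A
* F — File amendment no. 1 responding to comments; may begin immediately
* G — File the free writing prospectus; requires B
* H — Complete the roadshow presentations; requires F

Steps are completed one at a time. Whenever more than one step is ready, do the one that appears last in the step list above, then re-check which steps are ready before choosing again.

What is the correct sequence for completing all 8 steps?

F, H, C, A, E, D, B, G

F has no prerequisites → F first.
H and C are both available; H is listed later → H.
Next only C has its prerequisites met → C.
Next only A has its prerequisites met → A.
E and D are both available; E is listed later → E.
D needed A, now all done → D.
B needed D, now all done → B.
G needed B, now all done → G.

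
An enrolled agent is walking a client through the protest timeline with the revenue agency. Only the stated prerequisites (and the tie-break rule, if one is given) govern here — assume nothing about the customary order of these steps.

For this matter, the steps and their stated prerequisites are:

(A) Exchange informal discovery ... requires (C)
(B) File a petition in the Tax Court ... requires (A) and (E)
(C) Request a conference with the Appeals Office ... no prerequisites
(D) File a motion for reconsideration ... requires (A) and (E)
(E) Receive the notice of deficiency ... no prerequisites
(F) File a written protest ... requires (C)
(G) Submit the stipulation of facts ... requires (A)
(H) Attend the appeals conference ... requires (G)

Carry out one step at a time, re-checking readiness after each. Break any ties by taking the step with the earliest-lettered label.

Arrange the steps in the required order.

(C), (A), (E), (B), (D), (F), (G), (H)

Nothing is required for (C) and (E). (C) has the earlier label → (C) first.
(A) and (F) now also ready, so the ready set is {(A), (E), (F)}; (A) has the earlier label → (A).
(E), (F) and (G) are all available; (E) has the earlier label → (E).
(B) and (D) now also ready, so the ready set is {(B), (D), (F), (G)}; (B) has the earlier label → (B).
(D), (F) and (G) are all available; (D) has the earlier label → (D).
(F) and (G) are both available; (F) has the earlier label → (F).
Next only (G) has its prerequisites met → (G).
(H) is the only step now ready → (H).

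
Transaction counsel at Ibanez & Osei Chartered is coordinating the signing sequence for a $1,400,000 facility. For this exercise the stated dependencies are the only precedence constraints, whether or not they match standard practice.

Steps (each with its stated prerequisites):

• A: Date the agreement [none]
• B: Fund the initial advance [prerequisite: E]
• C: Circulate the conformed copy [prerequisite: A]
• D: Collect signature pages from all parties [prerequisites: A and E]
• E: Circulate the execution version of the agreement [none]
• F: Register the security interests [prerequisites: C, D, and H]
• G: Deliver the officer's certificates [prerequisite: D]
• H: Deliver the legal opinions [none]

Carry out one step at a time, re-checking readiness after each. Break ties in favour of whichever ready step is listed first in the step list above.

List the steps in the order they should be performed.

A, E and H have no prerequisites; A is listed earlier, so A is first.
C now also ready, so the ready set is {C, E, H}; C is listed earlier → C.
Ready: E and H. E is listed earlier → E.
B, D and H are all available; B is listed earlier → B.
Ready: D and H. D is listed earlier → D.
Now G and H have their prerequisites met. G is listed earlier, so G next.
H is the only step now ready → H.
F needed C, D and H, now all done → F.

A, C, E, B, D, G, H, F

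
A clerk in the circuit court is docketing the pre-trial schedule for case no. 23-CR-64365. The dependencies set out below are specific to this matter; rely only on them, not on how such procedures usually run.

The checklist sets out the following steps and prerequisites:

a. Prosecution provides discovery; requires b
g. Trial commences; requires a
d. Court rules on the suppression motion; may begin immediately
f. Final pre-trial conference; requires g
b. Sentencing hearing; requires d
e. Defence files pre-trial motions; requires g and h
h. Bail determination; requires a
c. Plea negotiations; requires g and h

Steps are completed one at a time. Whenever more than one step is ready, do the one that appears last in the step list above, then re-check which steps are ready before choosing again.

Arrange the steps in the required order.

d is the only step with nothing outstanding, so it goes first.
b is the only step now ready → b.
a needed b, now all done → a.
h and g are both available; h is listed later → h.
Next only g has its prerequisites met → g.
Now c, e and f have their prerequisites met. c is listed later, so c next.
e and f are both available; e is listed later → e.
f needed g, now all done → f.

d, b, a, h, g, c, e, f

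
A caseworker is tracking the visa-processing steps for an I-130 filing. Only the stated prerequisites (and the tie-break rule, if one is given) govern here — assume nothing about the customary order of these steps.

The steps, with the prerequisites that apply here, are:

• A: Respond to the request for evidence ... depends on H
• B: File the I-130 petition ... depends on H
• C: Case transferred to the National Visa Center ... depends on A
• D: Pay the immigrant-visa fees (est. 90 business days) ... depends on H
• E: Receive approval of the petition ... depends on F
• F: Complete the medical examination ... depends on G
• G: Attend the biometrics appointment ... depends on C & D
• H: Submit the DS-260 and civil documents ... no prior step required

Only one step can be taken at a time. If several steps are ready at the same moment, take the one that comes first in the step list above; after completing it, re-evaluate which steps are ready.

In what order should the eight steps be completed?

H → A → B → C → D → G → F → E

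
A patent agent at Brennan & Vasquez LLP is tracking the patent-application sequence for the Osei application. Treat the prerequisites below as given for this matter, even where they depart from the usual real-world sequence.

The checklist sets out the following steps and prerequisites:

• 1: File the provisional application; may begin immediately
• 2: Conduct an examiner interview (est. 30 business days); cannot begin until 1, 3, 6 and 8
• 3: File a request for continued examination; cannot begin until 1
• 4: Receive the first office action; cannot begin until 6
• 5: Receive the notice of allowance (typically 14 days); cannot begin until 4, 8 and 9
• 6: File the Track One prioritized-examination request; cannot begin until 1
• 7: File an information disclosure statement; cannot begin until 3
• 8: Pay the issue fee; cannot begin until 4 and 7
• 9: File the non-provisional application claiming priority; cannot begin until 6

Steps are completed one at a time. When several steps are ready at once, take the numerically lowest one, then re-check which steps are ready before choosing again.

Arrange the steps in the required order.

1, 3, 6, 4, 7, 8, 2, 9, 5

1 has no prerequisites → 1 first.
Now 3 and 6 have their prerequisites met. 3 has the earlier label, so 3 next.
6 and 7 are both available; 6 has the earlier label → 6.
4 and 9 now also ready, so the ready set is {4, 7, 9}; 4 has the earlier label → 4.
7 and 9 are both available; 7 has the earlier label → 7.
8 now also ready, so the ready set is {8, 9}; 8 has the earlier label → 8.
2 and 9 are both available; 2 has the earlier label → 2.
That leaves 9 as the only ready step → 9.
5 needed 4, 8 and 9, now all done → 5.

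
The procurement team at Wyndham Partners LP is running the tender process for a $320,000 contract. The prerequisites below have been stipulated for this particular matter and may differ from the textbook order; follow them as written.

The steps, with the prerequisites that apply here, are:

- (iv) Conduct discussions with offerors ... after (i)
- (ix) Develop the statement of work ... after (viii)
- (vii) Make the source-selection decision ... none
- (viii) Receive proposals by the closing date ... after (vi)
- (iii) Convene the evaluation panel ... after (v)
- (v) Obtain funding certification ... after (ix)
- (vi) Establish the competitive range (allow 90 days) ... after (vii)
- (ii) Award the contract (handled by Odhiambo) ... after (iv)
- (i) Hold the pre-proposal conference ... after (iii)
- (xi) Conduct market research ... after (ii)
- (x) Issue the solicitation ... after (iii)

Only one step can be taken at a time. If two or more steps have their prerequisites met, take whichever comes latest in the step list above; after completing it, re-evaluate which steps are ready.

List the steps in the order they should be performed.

(vii), (vi), (viii), (ix), (v), (iii), (x), (i), (iv), (ii), (xi)

Only (vii) has no prerequisites, so it is first.
Next only (vi) has its prerequisites met → (vi).
Next only (viii) has its prerequisites met → (viii).
Next only (ix) has its prerequisites met → (ix).
Next only (v) has its prerequisites met → (v).
(iii) needed (v), now all done → (iii).
(x) and (i) are both available; (x) is listed later → (x).
Next only (i) has its prerequisites met → (i).
Next only (iv) has its prerequisites met → (iv).
That leaves (ii) as the only ready step → (ii).
That leaves (xi) as the only ready step → (xi).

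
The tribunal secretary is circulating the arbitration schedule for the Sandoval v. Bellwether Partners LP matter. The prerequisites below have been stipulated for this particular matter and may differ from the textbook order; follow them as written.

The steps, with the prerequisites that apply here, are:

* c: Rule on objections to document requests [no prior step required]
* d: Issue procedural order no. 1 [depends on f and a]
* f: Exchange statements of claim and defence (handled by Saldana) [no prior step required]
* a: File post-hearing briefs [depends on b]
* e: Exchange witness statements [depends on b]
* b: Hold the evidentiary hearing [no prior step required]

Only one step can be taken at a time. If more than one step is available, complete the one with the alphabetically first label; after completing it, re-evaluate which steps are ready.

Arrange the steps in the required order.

b a c e f d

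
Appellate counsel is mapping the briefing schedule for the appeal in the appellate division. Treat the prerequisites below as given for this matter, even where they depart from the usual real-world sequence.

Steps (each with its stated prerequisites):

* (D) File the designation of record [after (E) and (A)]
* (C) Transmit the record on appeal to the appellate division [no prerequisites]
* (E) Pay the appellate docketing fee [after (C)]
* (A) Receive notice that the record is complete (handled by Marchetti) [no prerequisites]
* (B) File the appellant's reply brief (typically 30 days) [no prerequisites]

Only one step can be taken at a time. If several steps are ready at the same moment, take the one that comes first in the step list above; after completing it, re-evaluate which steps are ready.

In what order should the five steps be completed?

(C), (A) and (B) have no prerequisites; (C) is listed earlier, so (C) is first.
(E) now also ready, so the ready set is {(E), (A), (B)}; (E) is listed earlier → (E).
Ready: (A) and (B). (A) is listed earlier → (A).
(D) and (B) are both available; (D) is listed earlier → (D).
That leaves (B) as the only ready step → (B).

(C) → (E) → (A) → (D) → (B)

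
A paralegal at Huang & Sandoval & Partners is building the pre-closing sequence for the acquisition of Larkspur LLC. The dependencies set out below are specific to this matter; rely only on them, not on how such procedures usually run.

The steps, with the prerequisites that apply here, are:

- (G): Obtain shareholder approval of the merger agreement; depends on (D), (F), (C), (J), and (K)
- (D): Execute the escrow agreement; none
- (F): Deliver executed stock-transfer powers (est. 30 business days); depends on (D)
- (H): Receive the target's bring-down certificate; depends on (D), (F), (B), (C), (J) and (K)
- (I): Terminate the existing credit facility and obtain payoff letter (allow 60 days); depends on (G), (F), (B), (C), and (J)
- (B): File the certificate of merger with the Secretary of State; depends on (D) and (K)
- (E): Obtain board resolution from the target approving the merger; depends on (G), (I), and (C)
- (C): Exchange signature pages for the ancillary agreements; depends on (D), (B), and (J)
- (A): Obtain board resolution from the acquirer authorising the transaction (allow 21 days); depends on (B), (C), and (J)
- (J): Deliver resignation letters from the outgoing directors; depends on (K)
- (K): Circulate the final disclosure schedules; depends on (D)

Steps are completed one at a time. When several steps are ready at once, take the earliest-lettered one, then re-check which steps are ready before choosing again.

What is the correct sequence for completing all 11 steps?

(D) (F) (K) (B) (J) (C) (A) (G) (H) (I) (E)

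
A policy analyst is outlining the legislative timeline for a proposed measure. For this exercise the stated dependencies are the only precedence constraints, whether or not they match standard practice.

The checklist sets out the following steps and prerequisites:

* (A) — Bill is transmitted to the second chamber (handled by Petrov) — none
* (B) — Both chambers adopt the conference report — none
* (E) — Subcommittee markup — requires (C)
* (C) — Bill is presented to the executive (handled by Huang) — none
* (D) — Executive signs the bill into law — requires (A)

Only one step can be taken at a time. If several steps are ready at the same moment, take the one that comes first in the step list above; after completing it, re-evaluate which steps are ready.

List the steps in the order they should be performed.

Nothing is required for (A), (B) and (C). (A) is listed earlier → (A) first.
(D) now also ready, so the ready set is {(B), (C), (D)}; (B) is listed earlier → (B).
Ready: (C) and (D). (C) is listed earlier → (C).
Now (E) and (D) have their prerequisites met. (E) is listed earlier, so (E) next.
Next only (D) has its prerequisites met → (D).

(A) → (B) → (C) → (E) → (D)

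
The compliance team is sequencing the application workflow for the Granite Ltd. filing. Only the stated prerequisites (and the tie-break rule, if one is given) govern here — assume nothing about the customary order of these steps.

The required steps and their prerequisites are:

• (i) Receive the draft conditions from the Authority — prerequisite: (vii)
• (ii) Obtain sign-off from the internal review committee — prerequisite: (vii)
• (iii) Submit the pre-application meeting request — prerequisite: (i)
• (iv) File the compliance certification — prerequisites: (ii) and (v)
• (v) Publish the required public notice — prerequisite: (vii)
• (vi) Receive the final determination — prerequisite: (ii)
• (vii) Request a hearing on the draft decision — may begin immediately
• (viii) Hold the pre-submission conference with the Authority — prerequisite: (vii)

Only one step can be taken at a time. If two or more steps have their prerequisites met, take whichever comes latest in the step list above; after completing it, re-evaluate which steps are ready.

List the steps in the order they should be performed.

(vii), (viii), (v), (ii), (vi), (iv), (i), (iii)

(vii) has no prerequisites → (vii) first.
Now (viii), (v), (ii) and (i) have their prerequisites met. (viii) is listed later, so (viii) next.
(v), (ii) and (i) are all available; (v) is listed later → (v).
(ii) and (i) are both available; (ii) is listed later → (ii).
(vi) and (iv) now also ready, so the ready set is {(vi), (iv), (i)}; (vi) is listed later → (vi).
Ready: (iv) and (i). (iv) is listed later → (iv).
Next only (i) has its prerequisites met → (i).
Next only (iii) has its prerequisites met → (iii).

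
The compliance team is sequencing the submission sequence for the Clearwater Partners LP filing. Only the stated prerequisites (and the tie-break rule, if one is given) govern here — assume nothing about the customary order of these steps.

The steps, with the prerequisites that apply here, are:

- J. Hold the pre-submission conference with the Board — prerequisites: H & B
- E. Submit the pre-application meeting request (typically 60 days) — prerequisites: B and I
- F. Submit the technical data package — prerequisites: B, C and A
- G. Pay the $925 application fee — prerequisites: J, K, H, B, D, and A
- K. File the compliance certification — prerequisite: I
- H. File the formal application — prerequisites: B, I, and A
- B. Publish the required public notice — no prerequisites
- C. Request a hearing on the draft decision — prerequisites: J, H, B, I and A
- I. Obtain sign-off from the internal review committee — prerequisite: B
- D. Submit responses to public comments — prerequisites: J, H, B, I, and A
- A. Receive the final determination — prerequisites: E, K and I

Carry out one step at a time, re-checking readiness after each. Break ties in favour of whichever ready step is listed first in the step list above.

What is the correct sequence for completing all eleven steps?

Only B has no prerequisites, so it is first.
I is the only step now ready → I.
Now E and K have their prerequisites met. E is listed earlier, so E next.
K needed I, now all done → K.
A is the only step now ready → A.
H is the only step now ready → H.
Next only J has its prerequisites met → J.
C and D are both available; C is listed earlier → C.
F now also ready, so the ready set is {F, D}; F is listed earlier → F.
D is the only step now ready → D.
That leaves G as the only ready step → G.

B, I, E, K, A, H, J, C, F, D, G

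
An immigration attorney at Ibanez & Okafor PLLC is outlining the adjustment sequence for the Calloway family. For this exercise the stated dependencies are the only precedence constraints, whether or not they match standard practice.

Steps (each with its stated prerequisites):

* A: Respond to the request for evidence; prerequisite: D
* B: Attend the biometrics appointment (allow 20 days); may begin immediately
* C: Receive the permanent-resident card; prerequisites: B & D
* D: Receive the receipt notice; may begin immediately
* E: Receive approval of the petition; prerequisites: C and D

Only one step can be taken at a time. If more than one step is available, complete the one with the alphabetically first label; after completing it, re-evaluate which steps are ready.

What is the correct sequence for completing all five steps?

Nothing is required for B and D. B has the earlier label → B first.
Next only D has its prerequisites met → D.
Ready: A and C. A has the earlier label → A.
C needed B and D, now all done → C.
E needed C and D, now all done → E.

B → D → A → C → E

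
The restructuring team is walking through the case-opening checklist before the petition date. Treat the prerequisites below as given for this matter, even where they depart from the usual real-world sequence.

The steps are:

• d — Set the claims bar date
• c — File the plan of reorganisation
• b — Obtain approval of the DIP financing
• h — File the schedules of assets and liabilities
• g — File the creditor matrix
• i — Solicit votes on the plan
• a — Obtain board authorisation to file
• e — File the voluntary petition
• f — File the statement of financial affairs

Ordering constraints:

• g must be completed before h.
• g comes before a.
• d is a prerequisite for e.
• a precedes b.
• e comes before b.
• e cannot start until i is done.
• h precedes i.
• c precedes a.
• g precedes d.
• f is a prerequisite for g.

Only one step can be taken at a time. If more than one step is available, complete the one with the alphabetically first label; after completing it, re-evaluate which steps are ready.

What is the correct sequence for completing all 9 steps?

c, f, g, a, d, h, i, e, b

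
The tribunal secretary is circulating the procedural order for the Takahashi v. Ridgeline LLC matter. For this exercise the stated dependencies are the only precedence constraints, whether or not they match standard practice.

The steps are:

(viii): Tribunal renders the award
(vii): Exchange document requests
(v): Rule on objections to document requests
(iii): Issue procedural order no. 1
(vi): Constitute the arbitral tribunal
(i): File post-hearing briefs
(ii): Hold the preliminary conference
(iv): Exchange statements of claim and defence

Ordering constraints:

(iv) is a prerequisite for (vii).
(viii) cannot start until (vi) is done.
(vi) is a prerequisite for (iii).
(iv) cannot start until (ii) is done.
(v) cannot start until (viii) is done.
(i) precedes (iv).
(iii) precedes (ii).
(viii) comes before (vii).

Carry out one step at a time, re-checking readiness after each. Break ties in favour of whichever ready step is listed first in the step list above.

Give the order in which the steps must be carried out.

(vi), (viii), (v), (iii), (i), (ii), (iv), (vii)

(vi) and (i) have no prerequisites; (vi) is listed earlier, so (vi) is first.
(viii) and (iii) now also ready, so the ready set is {(viii), (iii), (i)}; (viii) is listed earlier → (viii).
Now (v), (iii) and (i) have their prerequisites met. (v) is listed earlier, so (v) next.
(iii) and (i) are both available; (iii) is listed earlier → (iii).
Now (i) and (ii) have their prerequisites met. (i) is listed earlier, so (i) next.
(ii) needed (iii), now all done → (ii).
(iv) needed (i) and (ii), now all done → (iv).
(vii) needed (viii) and (iv), now all done → (vii).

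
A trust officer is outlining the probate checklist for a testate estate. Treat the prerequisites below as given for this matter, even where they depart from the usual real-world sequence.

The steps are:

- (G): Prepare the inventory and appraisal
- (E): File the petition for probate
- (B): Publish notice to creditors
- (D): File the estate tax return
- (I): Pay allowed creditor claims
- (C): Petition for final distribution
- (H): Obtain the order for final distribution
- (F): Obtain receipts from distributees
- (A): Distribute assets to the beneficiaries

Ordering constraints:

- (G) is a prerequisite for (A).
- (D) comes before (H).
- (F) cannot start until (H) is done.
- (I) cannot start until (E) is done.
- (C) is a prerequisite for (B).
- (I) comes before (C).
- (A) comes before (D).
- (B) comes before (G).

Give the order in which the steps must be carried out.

(E), (I), (C), (B), (G), (A), (D), (H), (F)

(E) has no prerequisites → (E) first.
(I) needed (E), now all done → (I).
Next only (C) has its prerequisites met → (C).
(B) needed (C), now all done → (B).
Next only (G) has its prerequisites met → (G).
(A) needed (G), now all done → (A).
(D) needed (A), now all done → (D).
(H) needed (D), now all done → (H).
(F) needed (H), now all done → (F).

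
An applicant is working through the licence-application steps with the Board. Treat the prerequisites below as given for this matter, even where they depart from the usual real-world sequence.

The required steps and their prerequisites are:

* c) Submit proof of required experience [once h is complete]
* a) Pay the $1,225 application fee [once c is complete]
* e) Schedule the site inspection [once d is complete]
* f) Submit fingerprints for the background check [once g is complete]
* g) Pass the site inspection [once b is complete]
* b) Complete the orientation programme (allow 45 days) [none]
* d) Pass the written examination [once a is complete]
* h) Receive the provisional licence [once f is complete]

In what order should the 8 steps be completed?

Only b has no prerequisites, so it is first.
g is the only step now ready → g.
f is the only step now ready → f.
That leaves h as the only ready step → h.
c needed h, now all done → c.
a is the only step now ready → a.
That leaves d as the only ready step → d.
Next only e has its prerequisites met → e.

b, g, f, h, c, a, d, e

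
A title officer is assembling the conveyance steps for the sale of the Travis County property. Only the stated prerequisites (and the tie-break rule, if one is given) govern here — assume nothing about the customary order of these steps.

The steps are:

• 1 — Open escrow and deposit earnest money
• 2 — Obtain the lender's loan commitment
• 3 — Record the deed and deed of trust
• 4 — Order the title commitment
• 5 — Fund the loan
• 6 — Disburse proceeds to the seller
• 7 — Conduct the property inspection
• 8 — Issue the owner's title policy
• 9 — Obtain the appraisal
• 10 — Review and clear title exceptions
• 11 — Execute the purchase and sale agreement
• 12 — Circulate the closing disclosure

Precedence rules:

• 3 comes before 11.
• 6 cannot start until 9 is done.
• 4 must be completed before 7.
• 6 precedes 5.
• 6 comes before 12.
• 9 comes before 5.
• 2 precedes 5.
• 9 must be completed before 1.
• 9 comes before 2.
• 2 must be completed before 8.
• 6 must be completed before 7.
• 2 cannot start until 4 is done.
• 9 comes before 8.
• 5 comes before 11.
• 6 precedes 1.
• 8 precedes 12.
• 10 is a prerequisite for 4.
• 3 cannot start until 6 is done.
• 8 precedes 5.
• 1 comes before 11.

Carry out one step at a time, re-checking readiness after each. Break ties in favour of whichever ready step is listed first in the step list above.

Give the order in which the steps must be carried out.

Nothing is required for 9 and 10. 9 is listed earlier → 9 first.
Now 6 and 10 have their prerequisites met. 6 is listed earlier, so 6 next.
Ready: 1, 3 and 10. 1 is listed earlier → 1.
Now 3 and 10 have their prerequisites met. 3 is listed earlier, so 3 next.
That leaves 10 as the only ready step → 10.
4 is the only step now ready → 4.
Now 2 and 7 have their prerequisites met. 2 is listed earlier, so 2 next.
Ready: 7 and 8. 7 is listed earlier → 7.
8 is the only step now ready → 8.
Ready: 5 and 12. 5 is listed earlier → 5.
Now 11 and 12 have their prerequisites met. 11 is listed earlier, so 11 next.
12 needed 6 and 8, now all done → 12.

9, 6, 1, 3, 10, 4, 2, 7, 8, 5, 11, 12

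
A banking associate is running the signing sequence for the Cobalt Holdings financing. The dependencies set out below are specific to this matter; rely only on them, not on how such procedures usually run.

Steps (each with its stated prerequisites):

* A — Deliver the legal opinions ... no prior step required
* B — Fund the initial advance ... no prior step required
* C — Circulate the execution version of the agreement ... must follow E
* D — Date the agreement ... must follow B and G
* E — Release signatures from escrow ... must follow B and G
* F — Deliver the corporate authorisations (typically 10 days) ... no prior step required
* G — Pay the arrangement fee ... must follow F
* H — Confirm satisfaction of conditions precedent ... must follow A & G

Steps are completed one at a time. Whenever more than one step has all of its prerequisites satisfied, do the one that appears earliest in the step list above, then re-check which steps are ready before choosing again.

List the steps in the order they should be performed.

A B F G D E C H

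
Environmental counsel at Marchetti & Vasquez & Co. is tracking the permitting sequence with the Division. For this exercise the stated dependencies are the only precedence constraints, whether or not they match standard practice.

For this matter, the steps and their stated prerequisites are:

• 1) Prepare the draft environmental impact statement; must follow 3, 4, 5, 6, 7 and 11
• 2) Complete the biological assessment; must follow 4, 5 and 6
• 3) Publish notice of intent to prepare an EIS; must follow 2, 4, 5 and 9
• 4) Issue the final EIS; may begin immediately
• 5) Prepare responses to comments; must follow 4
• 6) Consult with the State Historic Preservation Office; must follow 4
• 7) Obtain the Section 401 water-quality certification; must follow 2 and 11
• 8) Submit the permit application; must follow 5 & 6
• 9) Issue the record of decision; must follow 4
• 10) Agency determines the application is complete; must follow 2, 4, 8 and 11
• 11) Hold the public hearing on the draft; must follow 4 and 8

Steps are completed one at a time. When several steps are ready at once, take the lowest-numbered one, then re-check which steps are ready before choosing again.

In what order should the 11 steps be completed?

4, 5, 6, 2, 8, 9, 3, 11, 7, 1, 10

4 is the only step with nothing outstanding, so it goes first.
5, 6 and 9 are all available; 5 has the earlier label → 5.
Now 6 and 9 have their prerequisites met. 6 has the earlier label, so 6 next.
2 and 8 now also ready, so the ready set is {2, 8, 9}; 2 has the earlier label → 2.
Ready: 8 and 9. 8 has the earlier label → 8.
9 and 11 are both available; 9 has the earlier label → 9.
3 now also ready, so the ready set is {3, 11}; 3 has the earlier label → 3.
11 is the only step now ready → 11.
7 and 10 are both available; 7 has the earlier label → 7.
1 now also ready, so the ready set is {1, 10}; 1 has the earlier label → 1.
10 is the only step now ready → 10.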